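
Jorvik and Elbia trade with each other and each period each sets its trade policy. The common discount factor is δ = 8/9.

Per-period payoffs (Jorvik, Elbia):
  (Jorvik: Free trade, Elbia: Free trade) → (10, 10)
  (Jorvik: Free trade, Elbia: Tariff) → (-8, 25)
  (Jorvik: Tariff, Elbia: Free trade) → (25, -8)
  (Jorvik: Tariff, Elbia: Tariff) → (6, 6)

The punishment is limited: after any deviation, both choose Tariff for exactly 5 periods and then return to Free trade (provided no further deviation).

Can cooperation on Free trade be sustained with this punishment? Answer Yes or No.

No

IC: δ+…+δ^5 ≥ (25−10)/(10−6) = 15/4.
At δ = 8/9: partial sum = 3.5606 < 3.7500. Cooperation not sustainable.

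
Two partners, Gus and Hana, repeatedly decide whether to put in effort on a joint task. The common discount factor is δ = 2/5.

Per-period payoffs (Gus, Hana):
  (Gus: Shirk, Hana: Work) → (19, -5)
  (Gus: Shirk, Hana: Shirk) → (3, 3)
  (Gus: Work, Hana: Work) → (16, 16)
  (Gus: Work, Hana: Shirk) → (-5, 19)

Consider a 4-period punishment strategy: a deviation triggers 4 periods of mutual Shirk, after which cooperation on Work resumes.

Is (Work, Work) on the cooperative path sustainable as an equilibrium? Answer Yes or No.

Comparing payoff streams over the 5 periods until play realigns: cooperate → 16(1+δ+…+δ^4); deviate → 19 + 3(δ+…+δ^4).
Cooperation is sustained iff (16−3)(δ+…+δ^4) ≥ 19−16.
δ+…+δ^4 = 2/5·(1−(2/5)^4)/(1−2/5) = 0.6496, and (19−16)/(16−3) = 0.2308.
0.6496 ≥ 0.2308, so cooperation is sustainable.

Yes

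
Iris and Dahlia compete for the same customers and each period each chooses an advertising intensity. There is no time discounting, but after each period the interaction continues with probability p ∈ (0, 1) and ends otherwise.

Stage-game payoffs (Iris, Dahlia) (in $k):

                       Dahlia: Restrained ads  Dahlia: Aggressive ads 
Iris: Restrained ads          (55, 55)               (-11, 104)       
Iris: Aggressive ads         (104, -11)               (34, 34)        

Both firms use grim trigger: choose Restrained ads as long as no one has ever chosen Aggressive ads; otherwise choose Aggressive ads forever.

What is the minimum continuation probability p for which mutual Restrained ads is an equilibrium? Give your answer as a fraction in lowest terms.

7/10

Expected cooperation value is 55 + p·55 + p²·55 + … = 55/(1−p); deviation gives 104 + p·34/(1−p).
55 ≥ 104(1−p) + 34p ⇒ 70p ≥ 49 ⇒ p ≥ 49/70 = 7/10.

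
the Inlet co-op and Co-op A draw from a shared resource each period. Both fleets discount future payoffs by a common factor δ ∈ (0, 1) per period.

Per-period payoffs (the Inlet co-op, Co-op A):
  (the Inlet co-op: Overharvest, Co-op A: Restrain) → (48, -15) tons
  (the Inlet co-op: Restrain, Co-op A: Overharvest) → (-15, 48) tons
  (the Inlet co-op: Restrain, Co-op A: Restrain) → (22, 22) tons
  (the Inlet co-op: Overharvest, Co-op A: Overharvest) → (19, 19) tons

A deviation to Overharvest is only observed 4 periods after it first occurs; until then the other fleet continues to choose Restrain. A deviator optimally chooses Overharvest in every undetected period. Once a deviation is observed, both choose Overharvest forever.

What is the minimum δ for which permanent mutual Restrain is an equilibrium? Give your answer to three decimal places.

0.973

Deviating for the 4 undetected periods gains 48−22 = 26 per period over cooperation, then loses 22−19 = 3 per period forever once punishment starts.
Gain: 26(1 + δ + … + δ^3); loss: 3·δ^4/(1−δ).
No profitable deviation ⇔ 26(1−δ^4) ≤ 3·δ^4, i.e. δ^4 ≥ 26/(26+3) = 26/29.
Hence δ ≥ (26/29)^(1/4) ≈ 0.973.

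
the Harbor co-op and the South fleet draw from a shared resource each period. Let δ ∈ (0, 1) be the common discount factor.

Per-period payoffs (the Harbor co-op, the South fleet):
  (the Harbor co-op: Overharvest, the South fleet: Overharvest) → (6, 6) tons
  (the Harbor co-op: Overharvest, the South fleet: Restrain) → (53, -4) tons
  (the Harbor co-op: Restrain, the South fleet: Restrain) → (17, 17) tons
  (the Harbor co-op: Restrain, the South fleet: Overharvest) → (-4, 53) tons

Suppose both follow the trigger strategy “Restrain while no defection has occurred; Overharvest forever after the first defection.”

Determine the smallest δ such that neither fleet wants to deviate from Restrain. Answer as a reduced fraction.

17/(1−δ) ≥ 53 + 6δ/(1−δ)
17 ≥ 53 − 47δ
δ ≥ 36/47.

36/47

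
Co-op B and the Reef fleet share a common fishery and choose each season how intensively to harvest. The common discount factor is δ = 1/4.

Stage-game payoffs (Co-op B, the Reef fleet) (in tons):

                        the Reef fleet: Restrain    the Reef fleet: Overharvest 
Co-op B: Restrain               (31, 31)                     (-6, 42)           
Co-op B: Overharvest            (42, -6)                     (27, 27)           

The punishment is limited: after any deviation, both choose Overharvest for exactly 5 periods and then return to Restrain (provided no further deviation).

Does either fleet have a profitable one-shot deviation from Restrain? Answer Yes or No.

Comparing payoff streams over the 6 periods until play realigns: cooperate → 31(1+δ+…+δ^5); deviate → 42 + 27(δ+…+δ^5).
Cooperation is sustained iff (31−27)(δ+…+δ^5) ≥ 42−31.
δ+…+δ^5 = 1/4·(1−(1/4)^5)/(1−1/4) = 0.3330, and (42−31)/(31−27) = 2.7500.
0.3330 < 2.7500, so cooperation is not sustainable.

Yes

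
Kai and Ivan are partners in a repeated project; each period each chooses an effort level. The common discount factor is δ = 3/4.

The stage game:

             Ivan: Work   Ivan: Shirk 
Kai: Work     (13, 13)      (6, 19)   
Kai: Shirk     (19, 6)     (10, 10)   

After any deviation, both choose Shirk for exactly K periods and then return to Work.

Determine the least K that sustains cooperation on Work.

4

No profitable deviation requires (13−10)(δ+…+δ^K) ≥ 19−13, i.e. δ+…+δ^K ≥ 2 ≈ 2.0000.
With δ = 3/4, the partial sums are K=1: 0.7500, K=2: 1.3125, K=3: 1.7344, K=4: 2.0508.
K = 4 is the first length at which the sum reaches 2.0000.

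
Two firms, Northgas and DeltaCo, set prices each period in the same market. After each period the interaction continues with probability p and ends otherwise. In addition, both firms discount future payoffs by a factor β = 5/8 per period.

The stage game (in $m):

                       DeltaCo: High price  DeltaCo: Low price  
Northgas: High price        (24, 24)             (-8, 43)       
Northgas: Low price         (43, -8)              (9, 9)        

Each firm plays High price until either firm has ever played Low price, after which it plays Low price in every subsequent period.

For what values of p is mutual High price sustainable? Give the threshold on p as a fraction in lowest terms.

76/85

With continuation probability p and discount β, the effective per-period discount factor is βp.
Grim-trigger IC: βp ≥ (43−24)/(43−9) = 19/34.
So p ≥ (19/34)/(5/8) = 76/85.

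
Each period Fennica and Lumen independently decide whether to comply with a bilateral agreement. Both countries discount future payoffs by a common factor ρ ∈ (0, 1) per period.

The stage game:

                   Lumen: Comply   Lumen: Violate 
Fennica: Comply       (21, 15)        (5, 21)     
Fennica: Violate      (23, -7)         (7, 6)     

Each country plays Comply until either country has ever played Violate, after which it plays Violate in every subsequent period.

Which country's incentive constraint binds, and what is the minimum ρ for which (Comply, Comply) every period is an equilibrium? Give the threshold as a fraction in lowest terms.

Lumen; ρ ≥ 2/5

Fennica: cooperation gives 21 each period; deviation gives 23 once then 7 forever.
  21/(1−ρ) ≥ 23 + 7ρ/(1−ρ) ⇒ ρ ≥ 2/16 = 1/8.
Lumen: cooperation gives 15 each period; deviation gives 21 once then 6 forever.
  ρ ≥ 6/15 = 2/5.
Both must hold, so the binding constraint is Lumen's: ρ ≥ 2/5.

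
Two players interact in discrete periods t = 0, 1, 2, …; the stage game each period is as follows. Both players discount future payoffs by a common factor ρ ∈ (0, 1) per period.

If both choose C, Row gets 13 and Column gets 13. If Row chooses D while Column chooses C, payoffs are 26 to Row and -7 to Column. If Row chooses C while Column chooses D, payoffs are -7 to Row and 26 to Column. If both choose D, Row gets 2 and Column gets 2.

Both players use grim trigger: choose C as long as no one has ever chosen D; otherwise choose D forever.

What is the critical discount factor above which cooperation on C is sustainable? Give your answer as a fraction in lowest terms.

Cooperation forever yields 13 each period: 13/(1−ρ).
Deviating yields 26 once, then 2 forever: 26 + 2ρ/(1−ρ).
No profitable deviation requires 13/(1−ρ) ≥ 26 + 2ρ/(1−ρ).
Multiplying by (1−ρ): 13 ≥ 26(1−ρ) + 2ρ = 26 − 24ρ.
So 24ρ ≥ 13, i.e. ρ ≥ 13/24.

13/24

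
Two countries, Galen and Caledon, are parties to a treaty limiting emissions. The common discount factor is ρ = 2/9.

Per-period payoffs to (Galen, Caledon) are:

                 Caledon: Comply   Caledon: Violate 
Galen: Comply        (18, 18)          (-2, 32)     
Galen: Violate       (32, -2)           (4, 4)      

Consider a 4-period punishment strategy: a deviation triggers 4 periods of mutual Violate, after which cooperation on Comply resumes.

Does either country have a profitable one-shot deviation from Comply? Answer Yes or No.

Comparing payoff streams over the 5 periods until play realigns: cooperate → 18(1+ρ+…+ρ^4); deviate → 32 + 4(ρ+…+ρ^4).
Cooperation is sustained iff (18−4)(ρ+…+ρ^4) ≥ 32−18.
ρ+…+ρ^4 = 2/9·(1−(2/9)^4)/(1−2/9) = 0.2850, and (32−18)/(18−4) = 1.0000.
0.2850 < 1.0000, so cooperation is not sustainable.

Yes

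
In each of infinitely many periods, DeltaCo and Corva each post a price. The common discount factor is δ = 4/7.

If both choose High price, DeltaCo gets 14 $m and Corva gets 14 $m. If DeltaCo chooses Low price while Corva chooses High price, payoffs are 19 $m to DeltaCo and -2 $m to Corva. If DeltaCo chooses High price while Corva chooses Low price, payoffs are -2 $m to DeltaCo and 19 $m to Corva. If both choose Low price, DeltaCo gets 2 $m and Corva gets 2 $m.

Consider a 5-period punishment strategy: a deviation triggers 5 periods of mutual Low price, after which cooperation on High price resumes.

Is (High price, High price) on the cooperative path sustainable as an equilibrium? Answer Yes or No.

A one-shot deviation gives 19 now, then 2 for 5 periods, then back to 14.
Gain from deviating: (19−14) today; loss: (14−2) in each of the next 5 periods.
No-deviation condition: (14−2)(δ+…+δ^5) ≥ 19−14, i.e. δ+…+δ^5 ≥ 5/12.
At δ = 4/7: δ+…+δ^5 = 1.2521 ≥ 0.4167.
So cooperation is sustainable.

Yes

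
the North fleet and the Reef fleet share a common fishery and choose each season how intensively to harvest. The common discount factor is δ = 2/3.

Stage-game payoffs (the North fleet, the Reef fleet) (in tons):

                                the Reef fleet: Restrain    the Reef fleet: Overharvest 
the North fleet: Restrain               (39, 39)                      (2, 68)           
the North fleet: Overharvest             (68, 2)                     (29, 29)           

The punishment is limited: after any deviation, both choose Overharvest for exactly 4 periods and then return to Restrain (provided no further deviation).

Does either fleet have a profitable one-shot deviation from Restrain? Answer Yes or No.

Comparing payoff streams over the 5 periods until play realigns: cooperate → 39(1+δ+…+δ^4); deviate → 68 + 29(δ+…+δ^4).
Cooperation is sustained iff (39−29)(δ+…+δ^4) ≥ 68−39.
δ+…+δ^4 = 2/3·(1−(2/3)^4)/(1−2/3) = 1.6049, and (68−39)/(39−29) = 2.9000.
1.6049 < 2.9000, so cooperation is not sustainable.

Yes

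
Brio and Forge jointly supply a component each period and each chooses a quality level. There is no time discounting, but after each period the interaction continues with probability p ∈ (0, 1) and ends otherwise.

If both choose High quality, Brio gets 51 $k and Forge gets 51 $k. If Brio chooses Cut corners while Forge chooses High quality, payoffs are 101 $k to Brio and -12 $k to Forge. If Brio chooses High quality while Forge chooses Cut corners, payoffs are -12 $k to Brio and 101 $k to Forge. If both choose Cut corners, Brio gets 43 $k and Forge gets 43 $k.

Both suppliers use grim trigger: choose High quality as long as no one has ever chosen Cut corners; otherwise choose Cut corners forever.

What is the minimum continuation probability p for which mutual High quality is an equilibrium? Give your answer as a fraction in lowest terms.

25/29

Expected cooperation value is 51 + p·51 + p²·51 + … = 51/(1−p); deviation gives 101 + p·43/(1−p).
51 ≥ 101(1−p) + 43p ⇒ 58p ≥ 50 ⇒ p ≥ 50/58 = 25/29.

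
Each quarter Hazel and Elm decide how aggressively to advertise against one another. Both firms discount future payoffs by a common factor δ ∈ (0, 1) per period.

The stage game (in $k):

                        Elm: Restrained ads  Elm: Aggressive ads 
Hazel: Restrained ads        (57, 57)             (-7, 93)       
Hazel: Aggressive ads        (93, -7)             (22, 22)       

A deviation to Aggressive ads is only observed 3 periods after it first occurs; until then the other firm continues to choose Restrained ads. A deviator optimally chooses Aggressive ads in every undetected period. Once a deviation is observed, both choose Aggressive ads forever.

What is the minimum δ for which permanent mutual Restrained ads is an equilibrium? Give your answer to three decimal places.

0.797

The best deviation is to choose Aggressive ads for all 3 undetected periods, earning 93 each, then 22 forever once detected.
Deviation value: 93(1−δ^3)/(1−δ) + 22δ^3/(1−δ); cooperation value: 57/(1−δ).
IC: 57 ≥ 93(1−δ^3) + 22δ^3 = 93 − 71δ^3.
So δ^3 ≥ 36/71, giving δ ≥ (36/71)^(1/3) ≈ 0.797.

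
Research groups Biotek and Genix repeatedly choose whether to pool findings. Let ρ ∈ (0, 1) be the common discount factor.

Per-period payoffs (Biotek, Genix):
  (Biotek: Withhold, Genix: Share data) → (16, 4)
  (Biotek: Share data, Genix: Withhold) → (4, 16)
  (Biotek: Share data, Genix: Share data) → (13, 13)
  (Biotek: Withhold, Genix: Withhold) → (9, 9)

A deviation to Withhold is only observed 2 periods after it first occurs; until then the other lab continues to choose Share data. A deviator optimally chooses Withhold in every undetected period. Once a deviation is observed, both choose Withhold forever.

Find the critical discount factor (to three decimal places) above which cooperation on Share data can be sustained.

A deviator earns 16 for 2 periods, then 9 forever; cooperating earns 13 forever. Multiplying the IC by (1−ρ):
13 ≥ 16(1−ρ^2) + 9ρ^2, so 7·ρ^2 ≥ 3 and ρ^2 ≥ 3/7.
ρ ≥ (3/7)^(1/2) ≈ 0.655.

0.655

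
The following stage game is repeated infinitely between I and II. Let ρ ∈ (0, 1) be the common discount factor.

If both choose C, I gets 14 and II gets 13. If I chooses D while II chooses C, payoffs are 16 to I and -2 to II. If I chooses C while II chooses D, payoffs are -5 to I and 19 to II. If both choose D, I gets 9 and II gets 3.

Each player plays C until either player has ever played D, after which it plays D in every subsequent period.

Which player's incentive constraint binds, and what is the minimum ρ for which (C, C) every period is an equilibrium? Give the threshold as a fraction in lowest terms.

For I: deviation gain 16−14 = 2, per-period punishment loss 14−9 = 5. IC gives ρ ≥ 2/7.
For II: gain 6, loss 10 per period, so ρ ≥ 6/16 = 3/8.
The tighter constraint is II's, so cooperation needs ρ ≥ 3/8.

II; ρ ≥ 3/8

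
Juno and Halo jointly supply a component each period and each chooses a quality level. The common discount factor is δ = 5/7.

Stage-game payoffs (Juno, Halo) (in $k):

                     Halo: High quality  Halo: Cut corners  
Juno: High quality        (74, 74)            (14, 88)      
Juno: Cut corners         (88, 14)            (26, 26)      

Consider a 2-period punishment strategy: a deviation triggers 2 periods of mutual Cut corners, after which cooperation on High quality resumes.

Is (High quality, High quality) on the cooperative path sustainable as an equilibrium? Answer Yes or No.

Yes

IC: δ+…+δ^2 ≥ (88−74)/(74−26) = 7/24.
At δ = 5/7: partial sum = 1.2245 ≥ 0.2917. Cooperation sustainable.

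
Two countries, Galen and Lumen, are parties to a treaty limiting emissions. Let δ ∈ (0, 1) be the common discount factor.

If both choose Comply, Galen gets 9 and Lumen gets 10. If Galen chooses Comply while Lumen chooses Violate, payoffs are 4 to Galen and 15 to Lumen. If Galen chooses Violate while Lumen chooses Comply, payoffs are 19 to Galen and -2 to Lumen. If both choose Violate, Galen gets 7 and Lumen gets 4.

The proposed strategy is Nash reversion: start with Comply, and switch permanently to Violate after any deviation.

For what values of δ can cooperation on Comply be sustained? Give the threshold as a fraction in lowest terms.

5/6

For Galen: deviation gain 19−9 = 10, per-period punishment loss 9−7 = 2. IC gives δ ≥ 10/12 = 5/6.
For Lumen: gain 5, loss 6 per period, so δ ≥ 5/11.
The tighter constraint is Galen's, so cooperation needs δ ≥ 5/6.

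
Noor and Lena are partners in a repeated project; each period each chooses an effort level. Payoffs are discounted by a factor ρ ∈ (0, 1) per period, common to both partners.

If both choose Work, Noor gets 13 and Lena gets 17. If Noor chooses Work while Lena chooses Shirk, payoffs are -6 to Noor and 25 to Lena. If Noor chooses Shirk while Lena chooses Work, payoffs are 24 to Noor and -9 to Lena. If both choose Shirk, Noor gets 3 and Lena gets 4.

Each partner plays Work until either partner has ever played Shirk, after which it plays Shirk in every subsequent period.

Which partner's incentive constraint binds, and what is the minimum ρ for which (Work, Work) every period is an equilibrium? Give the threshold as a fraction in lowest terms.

Noor; ρ ≥ 11/21

For Noor: deviation gain 24−13 = 11, per-period punishment loss 13−3 = 10. IC gives ρ ≥ 11/21.
For Lena: gain 8, loss 13 per period, so ρ ≥ 8/21.
The tighter constraint is Noor's, so cooperation needs ρ ≥ 11/21.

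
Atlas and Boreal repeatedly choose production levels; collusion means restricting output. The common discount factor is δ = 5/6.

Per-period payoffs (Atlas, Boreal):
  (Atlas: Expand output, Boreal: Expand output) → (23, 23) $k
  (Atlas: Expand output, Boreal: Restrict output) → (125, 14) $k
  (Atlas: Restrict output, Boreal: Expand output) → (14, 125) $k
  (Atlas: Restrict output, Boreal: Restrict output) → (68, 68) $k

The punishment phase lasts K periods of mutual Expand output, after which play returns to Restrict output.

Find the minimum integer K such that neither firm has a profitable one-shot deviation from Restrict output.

2

No profitable deviation requires (68−23)(δ+…+δ^K) ≥ 125−68, i.e. δ+…+δ^K ≥ 19/15 ≈ 1.2667.
With δ = 5/6, the partial sums are K=1: 0.8333, K=2: 1.5278.
K = 2 is the first length at which the sum reaches 1.2667.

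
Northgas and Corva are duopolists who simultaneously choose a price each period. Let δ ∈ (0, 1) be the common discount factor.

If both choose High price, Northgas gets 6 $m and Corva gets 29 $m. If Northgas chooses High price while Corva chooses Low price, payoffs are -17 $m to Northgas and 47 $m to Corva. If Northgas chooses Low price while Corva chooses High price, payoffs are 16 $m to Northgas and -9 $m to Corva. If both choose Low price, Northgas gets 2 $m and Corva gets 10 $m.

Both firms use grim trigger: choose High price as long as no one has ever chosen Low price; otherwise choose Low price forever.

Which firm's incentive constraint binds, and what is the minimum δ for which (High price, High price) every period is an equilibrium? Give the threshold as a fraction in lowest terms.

Northgas; δ ≥ 5/7

Northgas: cooperation gives 6 each period; deviation gives 16 once then 2 forever.
  6/(1−δ) ≥ 16 + 2δ/(1−δ) ⇒ δ ≥ 10/14 = 5/7.
Corva: cooperation gives 29 each period; deviation gives 47 once then 10 forever.
  δ ≥ 18/37.
Both must hold, so the binding constraint is Northgas's: δ ≥ 5/7.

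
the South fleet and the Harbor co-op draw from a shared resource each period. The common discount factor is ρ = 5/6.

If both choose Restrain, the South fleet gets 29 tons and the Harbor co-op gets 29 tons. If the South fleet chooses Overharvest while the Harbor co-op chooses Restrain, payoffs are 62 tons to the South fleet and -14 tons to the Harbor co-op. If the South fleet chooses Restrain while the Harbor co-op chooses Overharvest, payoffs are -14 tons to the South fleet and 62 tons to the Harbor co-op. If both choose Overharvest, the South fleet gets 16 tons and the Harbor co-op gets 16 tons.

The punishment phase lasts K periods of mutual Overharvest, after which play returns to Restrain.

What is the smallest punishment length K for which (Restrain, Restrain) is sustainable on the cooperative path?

No profitable deviation requires (29−16)(ρ+…+ρ^K) ≥ 62−29, i.e. ρ+…+ρ^K ≥ 33/13 ≈ 2.5385.
With ρ = 5/6, the partial sums are K=1: 0.8333, K=2: 1.5278, K=3: 2.1065, K=4: 2.5887.
K = 4 is the first length at which the sum reaches 2.5385.

4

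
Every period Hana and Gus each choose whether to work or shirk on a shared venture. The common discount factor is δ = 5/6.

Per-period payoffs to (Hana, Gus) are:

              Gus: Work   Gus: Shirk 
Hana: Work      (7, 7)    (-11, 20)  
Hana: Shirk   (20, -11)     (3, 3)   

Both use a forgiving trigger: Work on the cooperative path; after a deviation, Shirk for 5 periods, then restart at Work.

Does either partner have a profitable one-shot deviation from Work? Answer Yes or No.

A one-shot deviation gives 20 now, then 3 for 5 periods, then back to 7.
Gain from deviating: (20−7) today; loss: (7−3) in each of the next 5 periods.
No-deviation condition: (7−3)(δ+…+δ^5) ≥ 20−7, i.e. δ+…+δ^5 ≥ 13/4.
At δ = 5/6: δ+…+δ^5 = 2.9906 < 3.2500.
So cooperation is not sustainable.

Yes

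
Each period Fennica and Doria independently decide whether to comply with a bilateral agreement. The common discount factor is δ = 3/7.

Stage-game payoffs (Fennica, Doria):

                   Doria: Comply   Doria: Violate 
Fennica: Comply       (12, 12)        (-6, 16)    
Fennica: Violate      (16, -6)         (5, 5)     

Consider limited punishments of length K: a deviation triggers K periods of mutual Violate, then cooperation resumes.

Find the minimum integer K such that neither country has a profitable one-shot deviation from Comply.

2

IC: δ(1−δ^K)/(1−δ) ≥ (16−12)/(12−5) = 4/7.
With δ = 3/7: need 1 − δ^K ≥ 4/7·(1−3/7)/(3/7), i.e. δ^K ≤ 0.2381.
Since (3/7)^1 = 0.4286 and (3/7)^2 = 0.1837, the smallest such K is 2.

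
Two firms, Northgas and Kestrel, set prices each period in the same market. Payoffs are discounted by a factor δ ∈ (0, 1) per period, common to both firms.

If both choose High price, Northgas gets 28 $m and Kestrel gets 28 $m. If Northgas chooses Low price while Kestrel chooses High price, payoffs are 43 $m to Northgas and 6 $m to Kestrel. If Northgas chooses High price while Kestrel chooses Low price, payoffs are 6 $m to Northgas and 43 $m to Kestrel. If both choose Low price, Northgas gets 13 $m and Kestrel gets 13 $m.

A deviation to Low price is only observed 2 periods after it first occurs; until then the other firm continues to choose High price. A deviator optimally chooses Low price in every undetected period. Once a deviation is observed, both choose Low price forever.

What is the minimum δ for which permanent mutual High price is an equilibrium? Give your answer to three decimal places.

0.707

Deviating for the 2 undetected periods gains 43−28 = 15 per period over cooperation, then loses 28−13 = 15 per period forever once punishment starts.
Gain: 15(1 + δ + … + δ^1); loss: 15·δ^2/(1−δ).
No profitable deviation ⇔ 15(1−δ^2) ≤ 15·δ^2, i.e. δ^2 ≥ 15/(15+15) = 1/2.
Hence δ ≥ (1/2)^(1/2) ≈ 0.707.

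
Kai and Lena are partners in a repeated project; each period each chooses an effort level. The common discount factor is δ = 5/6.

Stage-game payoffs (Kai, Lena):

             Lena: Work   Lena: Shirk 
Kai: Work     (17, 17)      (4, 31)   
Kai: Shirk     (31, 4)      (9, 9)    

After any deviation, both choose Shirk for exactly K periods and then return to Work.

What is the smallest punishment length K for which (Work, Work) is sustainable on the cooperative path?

No profitable deviation requires (17−9)(δ+…+δ^K) ≥ 31−17, i.e. δ+…+δ^K ≥ 7/4 ≈ 1.7500.
With δ = 5/6, the partial sums are K=1: 0.8333, K=2: 1.5278, K=3: 2.1065.
K = 3 is the first length at which the sum reaches 1.7500.

3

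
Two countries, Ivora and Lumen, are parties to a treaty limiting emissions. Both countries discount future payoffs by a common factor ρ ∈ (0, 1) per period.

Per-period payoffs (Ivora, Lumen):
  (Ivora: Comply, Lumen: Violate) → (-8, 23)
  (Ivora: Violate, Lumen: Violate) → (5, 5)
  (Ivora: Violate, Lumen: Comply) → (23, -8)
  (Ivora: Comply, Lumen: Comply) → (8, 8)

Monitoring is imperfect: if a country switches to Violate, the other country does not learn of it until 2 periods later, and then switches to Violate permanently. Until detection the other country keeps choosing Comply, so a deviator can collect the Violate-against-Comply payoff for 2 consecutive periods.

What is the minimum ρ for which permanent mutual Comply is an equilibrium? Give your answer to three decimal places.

Deviating for the 2 undetected periods gains 23−8 = 15 per period over cooperation, then loses 8−5 = 3 per period forever once punishment starts.
Gain: 15(1 + ρ + … + ρ^1); loss: 3·ρ^2/(1−ρ).
No profitable deviation ⇔ 15(1−ρ^2) ≤ 3·ρ^2, i.e. ρ^2 ≥ 15/(15+3) = 5/6.
Hence ρ ≥ (5/6)^(1/2) ≈ 0.913.

0.913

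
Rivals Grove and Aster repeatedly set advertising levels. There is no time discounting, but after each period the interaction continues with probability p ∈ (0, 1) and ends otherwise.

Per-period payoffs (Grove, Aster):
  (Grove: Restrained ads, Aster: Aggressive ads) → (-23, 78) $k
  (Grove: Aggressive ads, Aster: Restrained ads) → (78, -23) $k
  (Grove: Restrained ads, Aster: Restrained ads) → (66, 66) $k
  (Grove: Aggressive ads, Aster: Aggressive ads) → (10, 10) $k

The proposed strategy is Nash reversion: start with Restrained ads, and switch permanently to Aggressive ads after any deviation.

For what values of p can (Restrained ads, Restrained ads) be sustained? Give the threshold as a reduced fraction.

3/17

With no time discounting, the continuation probability p plays the role of the discount factor.
Grim-trigger IC: 66/(1−p) ≥ 78 + 10p/(1−p) ⇒ p ≥ (78−66)/(78−10) = 3/17.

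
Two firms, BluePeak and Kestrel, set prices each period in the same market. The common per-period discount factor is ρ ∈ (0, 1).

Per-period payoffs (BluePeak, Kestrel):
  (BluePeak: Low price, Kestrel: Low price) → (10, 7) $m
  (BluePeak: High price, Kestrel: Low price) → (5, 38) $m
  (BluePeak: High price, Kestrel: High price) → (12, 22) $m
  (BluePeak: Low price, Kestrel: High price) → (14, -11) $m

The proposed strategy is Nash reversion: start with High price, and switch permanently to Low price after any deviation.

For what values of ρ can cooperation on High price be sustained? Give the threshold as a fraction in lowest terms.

16/31

For BluePeak: deviation gain 14−12 = 2, per-period punishment loss 12−10 = 2. IC gives ρ ≥ 2/4 = 1/2.
For Kestrel: gain 16, loss 15 per period, so ρ ≥ 16/31.
The tighter constraint is Kestrel's, so cooperation needs ρ ≥ 16/31.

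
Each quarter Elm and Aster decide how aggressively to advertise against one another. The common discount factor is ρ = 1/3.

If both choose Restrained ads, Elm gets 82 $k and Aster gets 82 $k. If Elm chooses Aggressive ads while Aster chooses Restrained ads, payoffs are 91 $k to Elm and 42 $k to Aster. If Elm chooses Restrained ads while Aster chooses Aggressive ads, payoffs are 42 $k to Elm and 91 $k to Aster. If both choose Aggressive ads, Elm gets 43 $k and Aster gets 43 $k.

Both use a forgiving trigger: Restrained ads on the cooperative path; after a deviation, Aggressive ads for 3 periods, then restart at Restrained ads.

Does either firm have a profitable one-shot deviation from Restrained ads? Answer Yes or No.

No

Comparing payoff streams over the 4 periods until play realigns: cooperate → 82(1+ρ+…+ρ^3); deviate → 91 + 43(ρ+…+ρ^3).
Cooperation is sustained iff (82−43)(ρ+…+ρ^3) ≥ 91−82.
ρ+…+ρ^3 = 1/3·(1−(1/3)^3)/(1−1/3) = 0.4815, and (91−82)/(82−43) = 0.2308.
0.4815 ≥ 0.2308, so cooperation is sustainable.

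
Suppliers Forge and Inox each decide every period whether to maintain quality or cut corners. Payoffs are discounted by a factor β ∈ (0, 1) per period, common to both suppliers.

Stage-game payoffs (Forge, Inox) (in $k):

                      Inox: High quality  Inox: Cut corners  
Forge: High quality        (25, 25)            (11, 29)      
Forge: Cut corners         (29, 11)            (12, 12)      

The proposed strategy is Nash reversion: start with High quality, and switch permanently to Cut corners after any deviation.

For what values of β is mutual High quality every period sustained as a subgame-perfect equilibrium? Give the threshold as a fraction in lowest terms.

4/17

Under grim trigger the critical discount factor is (T−C)/(T−P) with T = 29, C = 25, P = 12.
β* = (29−25)/(29−12) = 4/17.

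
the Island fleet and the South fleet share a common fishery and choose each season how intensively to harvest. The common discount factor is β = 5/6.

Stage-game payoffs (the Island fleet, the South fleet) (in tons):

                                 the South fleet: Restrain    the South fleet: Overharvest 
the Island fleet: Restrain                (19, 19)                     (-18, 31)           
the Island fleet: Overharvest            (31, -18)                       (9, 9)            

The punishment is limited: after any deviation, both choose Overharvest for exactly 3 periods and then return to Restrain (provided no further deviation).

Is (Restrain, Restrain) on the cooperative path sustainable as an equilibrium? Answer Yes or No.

A one-shot deviation gives 31 now, then 9 for 3 periods, then back to 19.
Gain from deviating: (31−19) today; loss: (19−9) in each of the next 3 periods.
No-deviation condition: (19−9)(β+…+β^3) ≥ 31−19, i.e. β+…+β^3 ≥ 6/5.
At β = 5/6: β+…+β^3 = 2.1065 ≥ 1.2000.
So cooperation is sustainable.

Yes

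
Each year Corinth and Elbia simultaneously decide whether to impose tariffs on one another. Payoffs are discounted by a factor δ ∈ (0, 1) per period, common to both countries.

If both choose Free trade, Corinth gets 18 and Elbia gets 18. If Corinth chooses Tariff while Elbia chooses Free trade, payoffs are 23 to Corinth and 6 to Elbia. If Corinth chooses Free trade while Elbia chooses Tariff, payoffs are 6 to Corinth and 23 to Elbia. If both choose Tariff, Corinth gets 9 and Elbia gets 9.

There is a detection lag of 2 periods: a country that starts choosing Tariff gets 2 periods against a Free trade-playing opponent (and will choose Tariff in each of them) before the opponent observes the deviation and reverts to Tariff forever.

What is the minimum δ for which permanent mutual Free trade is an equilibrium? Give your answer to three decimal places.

0.598

Deviating for the 2 undetected periods gains 23−18 = 5 per period over cooperation, then loses 18−9 = 9 per period forever once punishment starts.
Gain: 5(1 + δ + … + δ^1); loss: 9·δ^2/(1−δ).
No profitable deviation ⇔ 5(1−δ^2) ≤ 9·δ^2, i.e. δ^2 ≥ 5/(5+9) = 5/14.
Hence δ ≥ (5/14)^(1/2) ≈ 0.598.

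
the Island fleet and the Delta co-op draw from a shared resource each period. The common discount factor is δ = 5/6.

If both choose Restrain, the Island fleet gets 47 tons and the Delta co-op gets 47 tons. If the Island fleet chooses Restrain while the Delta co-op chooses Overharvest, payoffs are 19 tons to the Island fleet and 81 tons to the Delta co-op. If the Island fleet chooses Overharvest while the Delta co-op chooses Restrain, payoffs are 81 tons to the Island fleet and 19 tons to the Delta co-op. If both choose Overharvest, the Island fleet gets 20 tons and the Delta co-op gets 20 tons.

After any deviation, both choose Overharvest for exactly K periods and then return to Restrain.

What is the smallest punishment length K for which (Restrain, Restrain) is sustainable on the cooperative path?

2

Need Σ_{k=1}^{K} δ^k ≥ (81−47)/(47−20) = 1.2593 at δ = 5/6.
At K = 1 the sum is 0.8333 < 1.2593; at K = 2 it is 1.5278 ≥ 1.2593.
So the minimum punishment length is K = 2.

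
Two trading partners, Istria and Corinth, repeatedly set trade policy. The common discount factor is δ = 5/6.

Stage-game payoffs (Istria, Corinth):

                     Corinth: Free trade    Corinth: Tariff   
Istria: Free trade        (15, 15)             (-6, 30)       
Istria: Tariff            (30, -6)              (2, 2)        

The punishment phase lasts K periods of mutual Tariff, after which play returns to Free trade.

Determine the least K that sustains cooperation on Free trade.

2

IC: δ(1−δ^K)/(1−δ) ≥ (30−15)/(15−2) = 15/13.
With δ = 5/6: need 1 − δ^K ≥ 15/13·(1−5/6)/(5/6), i.e. δ^K ≤ 0.7692.
Since (5/6)^1 = 0.8333 and (5/6)^2 = 0.6944, the smallest such K is 2.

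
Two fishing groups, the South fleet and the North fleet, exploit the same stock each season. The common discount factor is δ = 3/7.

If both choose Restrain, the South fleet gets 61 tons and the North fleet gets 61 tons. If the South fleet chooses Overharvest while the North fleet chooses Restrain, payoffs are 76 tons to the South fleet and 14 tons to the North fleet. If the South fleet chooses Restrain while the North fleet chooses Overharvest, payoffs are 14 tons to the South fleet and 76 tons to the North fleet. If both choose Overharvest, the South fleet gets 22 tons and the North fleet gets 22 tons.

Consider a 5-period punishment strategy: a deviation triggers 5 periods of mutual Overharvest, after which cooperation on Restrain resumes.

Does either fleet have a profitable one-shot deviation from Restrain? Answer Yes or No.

No

A one-shot deviation gives 76 now, then 22 for 5 periods, then back to 61.
Gain from deviating: (76−61) today; loss: (61−22) in each of the next 5 periods.
No-deviation condition: (61−22)(δ+…+δ^5) ≥ 76−61, i.e. δ+…+δ^5 ≥ 5/13.
At δ = 3/7: δ+…+δ^5 = 0.7392 ≥ 0.3846.
So cooperation is sustainable.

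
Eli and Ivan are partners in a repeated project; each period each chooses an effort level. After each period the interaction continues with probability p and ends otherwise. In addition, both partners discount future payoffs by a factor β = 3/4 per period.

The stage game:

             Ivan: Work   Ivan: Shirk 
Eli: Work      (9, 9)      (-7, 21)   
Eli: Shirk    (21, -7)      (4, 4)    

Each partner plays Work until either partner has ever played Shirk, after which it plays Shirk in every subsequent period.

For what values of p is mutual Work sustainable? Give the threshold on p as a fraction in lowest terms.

16/17

With continuation probability p and discount β, the effective per-period discount factor is βp.
Grim-trigger IC: βp ≥ (21−9)/(21−4) = 12/17.
So p ≥ (12/17)/(3/4) = 16/17.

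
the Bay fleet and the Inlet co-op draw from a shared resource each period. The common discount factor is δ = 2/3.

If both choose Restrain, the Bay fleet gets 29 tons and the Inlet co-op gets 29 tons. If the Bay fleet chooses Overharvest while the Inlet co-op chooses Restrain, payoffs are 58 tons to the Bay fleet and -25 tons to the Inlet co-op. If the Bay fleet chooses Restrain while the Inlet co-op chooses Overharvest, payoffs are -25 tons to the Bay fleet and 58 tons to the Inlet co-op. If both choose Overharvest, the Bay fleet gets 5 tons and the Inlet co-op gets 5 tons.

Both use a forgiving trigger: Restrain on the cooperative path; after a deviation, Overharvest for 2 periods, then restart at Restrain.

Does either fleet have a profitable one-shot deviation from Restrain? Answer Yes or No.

IC: δ+…+δ^2 ≥ (58−29)/(29−5) = 29/24.
At δ = 2/3: partial sum = 1.1111 < 1.2083. Cooperation not sustainable.

Yes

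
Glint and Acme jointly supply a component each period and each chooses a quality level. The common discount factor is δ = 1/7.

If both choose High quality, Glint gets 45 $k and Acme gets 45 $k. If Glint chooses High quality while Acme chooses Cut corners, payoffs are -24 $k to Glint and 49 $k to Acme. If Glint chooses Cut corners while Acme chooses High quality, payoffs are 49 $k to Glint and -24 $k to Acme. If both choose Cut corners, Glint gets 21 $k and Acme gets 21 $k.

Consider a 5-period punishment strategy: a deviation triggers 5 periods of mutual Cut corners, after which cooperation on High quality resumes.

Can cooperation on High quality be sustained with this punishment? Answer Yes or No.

Comparing payoff streams over the 6 periods until play realigns: cooperate → 45(1+δ+…+δ^5); deviate → 49 + 21(δ+…+δ^5).
Cooperation is sustained iff (45−21)(δ+…+δ^5) ≥ 49−45.
δ+…+δ^5 = 1/7·(1−(1/7)^5)/(1−1/7) = 0.1667, and (49−45)/(45−21) = 0.1667.
0.1667 < 0.1667, so cooperation is not sustainable.

No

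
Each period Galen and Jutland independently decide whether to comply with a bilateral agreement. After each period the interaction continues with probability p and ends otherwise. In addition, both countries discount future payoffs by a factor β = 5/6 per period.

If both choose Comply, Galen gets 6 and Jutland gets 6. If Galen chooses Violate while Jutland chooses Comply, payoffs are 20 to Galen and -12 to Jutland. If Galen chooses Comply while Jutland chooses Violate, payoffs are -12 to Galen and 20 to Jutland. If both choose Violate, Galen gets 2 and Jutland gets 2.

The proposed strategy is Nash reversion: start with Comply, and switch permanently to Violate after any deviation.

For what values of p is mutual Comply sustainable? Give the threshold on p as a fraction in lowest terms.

14/15

Expected continuation weight on next period's payoff is β·p = 5/6·p, which plays the role of the discount factor.
Cooperation requires 5/6·p ≥ (20−6)/(20−2) = 7/9, hence p ≥ 14/15.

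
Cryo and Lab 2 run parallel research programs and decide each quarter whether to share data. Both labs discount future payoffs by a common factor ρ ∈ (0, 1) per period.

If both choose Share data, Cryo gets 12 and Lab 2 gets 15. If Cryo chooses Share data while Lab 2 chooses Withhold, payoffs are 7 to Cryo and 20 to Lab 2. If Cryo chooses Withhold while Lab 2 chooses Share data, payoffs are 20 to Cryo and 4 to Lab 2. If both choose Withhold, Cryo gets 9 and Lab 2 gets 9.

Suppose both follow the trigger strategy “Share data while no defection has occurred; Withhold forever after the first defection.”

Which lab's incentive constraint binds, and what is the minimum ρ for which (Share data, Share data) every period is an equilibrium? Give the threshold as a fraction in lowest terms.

Cryo; ρ ≥ 8/11

For Cryo: deviation gain 20−12 = 8, per-period punishment loss 12−9 = 3. IC gives ρ ≥ 8/11.
For Lab 2: gain 5, loss 6 per period, so ρ ≥ 5/11.
The tighter constraint is Cryo's, so cooperation needs ρ ≥ 8/11.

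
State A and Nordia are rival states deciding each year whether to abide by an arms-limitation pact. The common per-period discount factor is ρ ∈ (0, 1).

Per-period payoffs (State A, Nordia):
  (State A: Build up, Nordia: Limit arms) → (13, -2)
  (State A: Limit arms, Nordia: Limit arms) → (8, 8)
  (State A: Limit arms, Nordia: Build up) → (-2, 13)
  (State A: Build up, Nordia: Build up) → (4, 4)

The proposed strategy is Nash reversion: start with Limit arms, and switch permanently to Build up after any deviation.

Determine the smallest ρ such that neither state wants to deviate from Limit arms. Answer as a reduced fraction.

One-period gain from deviating is 13 − 8 = 5. The loss is 8 − 4 = 4 in every subsequent period, with present value 4·ρ/(1−ρ).
Deviation is unprofitable when 4·ρ/(1−ρ) ≥ 5, i.e. ρ/(1−ρ) ≥ 5/4.
Equivalently ρ ≥ 5/(5+4) = 5/9.

5/9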